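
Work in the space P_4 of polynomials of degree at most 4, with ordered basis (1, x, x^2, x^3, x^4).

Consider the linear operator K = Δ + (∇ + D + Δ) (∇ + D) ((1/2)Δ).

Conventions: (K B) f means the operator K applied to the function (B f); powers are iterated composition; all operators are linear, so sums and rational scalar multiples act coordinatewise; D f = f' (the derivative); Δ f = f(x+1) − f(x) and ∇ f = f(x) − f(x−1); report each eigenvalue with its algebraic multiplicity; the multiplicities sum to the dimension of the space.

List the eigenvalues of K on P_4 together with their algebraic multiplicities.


λ = 0 (multiplicity 5)

image of 1: 0
image of x: 1
image of x^2: 2x + 1
image of x^3: 3x^2 + 3x + 19
image of x^4: 4x^3 + 6x^2 + 76x + 19
the matrix is upper triangular; its diagonal is (0, 0, 0, 0, 0)
for a triangular matrix the eigenvalues are the diagonal entries, with algebraic multiplicity their repetition count


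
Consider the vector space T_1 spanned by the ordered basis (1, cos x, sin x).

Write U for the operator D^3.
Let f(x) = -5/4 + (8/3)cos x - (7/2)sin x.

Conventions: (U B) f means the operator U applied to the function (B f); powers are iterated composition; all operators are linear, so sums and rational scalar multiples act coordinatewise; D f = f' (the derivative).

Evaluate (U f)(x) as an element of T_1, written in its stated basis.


the image equals g(x) = (7/2)cos x + (8/3)sin x

D f = -(7/2)cos x - (8/3)sin x
D D f = -(8/3)cos x + (7/2)sin x
D D D f = (7/2)cos x + (8/3)sin x


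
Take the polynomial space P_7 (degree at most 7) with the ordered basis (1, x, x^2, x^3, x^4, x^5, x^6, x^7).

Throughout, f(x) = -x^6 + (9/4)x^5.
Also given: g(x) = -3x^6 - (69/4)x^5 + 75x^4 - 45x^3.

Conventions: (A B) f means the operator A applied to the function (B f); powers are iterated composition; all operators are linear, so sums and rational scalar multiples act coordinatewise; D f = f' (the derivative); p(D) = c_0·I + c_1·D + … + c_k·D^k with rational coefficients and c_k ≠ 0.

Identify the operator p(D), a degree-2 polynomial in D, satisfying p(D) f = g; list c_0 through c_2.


D^0 f = -x^6 + (9/4)x^5
D^1 f = -6x^5 + (45/4)x^4
D^2 f = -30x^4 + 45x^3
matching coefficients of g against c_0 f + c_1 Df + … from the top degree down determines the c_i
solution: c_0 = 3, c_1 = 4, c_2 = -1

p(D) = 3·I + 4·D − D^2, i.e. c_0 = 3, c_1 = 4, c_2 = -1


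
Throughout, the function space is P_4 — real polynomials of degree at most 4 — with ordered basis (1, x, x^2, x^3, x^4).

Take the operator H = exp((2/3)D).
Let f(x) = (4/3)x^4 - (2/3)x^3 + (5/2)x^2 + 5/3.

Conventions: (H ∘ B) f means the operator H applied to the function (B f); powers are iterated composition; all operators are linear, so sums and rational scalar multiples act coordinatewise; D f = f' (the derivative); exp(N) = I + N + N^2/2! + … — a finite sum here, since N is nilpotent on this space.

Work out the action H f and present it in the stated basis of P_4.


order-1 term: (32/9)x^3 - (4/3)x^2 + (10/3)x
order-2 term: (32/9)x^2 - (8/9)x + 10/9
order-3 term: (128/81)x - 16/81
order-4 term: 64/243
the series for exp((2/3)D) f terminates at order 4
exp((2/3)D) f = (4/3)x^4 + (26/9)x^3 + (85/18)x^2 + (326/81)x + 691/243

the image equals g(x) = (4/3)x^4 + (26/9)x^3 + (85/18)x^2 + (326/81)x + 691/243


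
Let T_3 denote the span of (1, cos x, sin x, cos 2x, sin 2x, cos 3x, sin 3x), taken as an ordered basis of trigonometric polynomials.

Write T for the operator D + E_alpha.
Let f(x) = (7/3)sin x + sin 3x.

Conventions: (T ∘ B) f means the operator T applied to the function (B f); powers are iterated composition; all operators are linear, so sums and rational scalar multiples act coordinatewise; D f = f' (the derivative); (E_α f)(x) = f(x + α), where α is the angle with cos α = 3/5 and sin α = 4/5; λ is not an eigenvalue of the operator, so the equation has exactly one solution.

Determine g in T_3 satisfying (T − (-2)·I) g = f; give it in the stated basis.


g(x) = -(21/50)cos x + (91/150)sin x - (419/1546)cos 3x + (133/1546)sin 3x

write g with unknown coordinates in the stated basis and equate coefficients in (T − (-2)·I) g = f
solving from the highest basis element down gives g = -(21/50)cos x + (91/150)sin x - (419/1546)cos 3x + (133/1546)sin 3x
check: T g = (21/25)cos x + (28/25)sin x + (419/773)cos 3x + (640/773)sin 3x
so T g − (-2)·g = (7/3)sin x + sin 3x = f ✓


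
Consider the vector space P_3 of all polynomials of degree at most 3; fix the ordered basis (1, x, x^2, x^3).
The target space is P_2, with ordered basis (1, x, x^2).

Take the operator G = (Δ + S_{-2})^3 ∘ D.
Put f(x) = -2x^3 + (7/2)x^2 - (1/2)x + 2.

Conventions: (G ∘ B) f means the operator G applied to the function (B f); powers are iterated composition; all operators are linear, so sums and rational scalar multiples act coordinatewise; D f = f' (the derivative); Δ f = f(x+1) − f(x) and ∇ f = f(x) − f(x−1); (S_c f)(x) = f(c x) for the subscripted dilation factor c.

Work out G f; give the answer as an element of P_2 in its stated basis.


D f = -6x^2 + 7x - 1/2
Δ D f = -12x + 1
S_{-2} D f = -24x^2 - 14x - 1/2
(Δ + S_{-2}) D f = -24x^2 - 26x + 1/2
Δ (Δ + S_{-2}) D f = -48x - 50
S_{-2} (Δ + S_{-2}) D f = -96x^2 + 52x + 1/2
(Δ + S_{-2}) (Δ + S_{-2}) D f = -96x^2 + 4x - 99/2
Δ (Δ + S_{-2}) (Δ + S_{-2}) D f = -192x - 92
S_{-2} (Δ + S_{-2}) (Δ + S_{-2}) D f = -384x^2 - 8x - 99/2
(Δ + S_{-2}) (Δ + S_{-2}) (Δ + S_{-2}) D f = -384x^2 - 200x - 283/2

the result is g(x) = -384x^2 - 200x - 283/2


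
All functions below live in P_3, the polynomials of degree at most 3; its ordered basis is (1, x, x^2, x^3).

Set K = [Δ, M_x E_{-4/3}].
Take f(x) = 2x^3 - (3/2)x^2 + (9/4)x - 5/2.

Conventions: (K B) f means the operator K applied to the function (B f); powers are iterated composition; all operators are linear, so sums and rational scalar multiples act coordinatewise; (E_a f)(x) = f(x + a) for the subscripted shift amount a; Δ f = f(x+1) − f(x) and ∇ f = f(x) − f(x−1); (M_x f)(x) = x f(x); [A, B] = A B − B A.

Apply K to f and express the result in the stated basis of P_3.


E_{-4/3} f = 2x^3 - (19/2)x^2 + (203/12)x - 697/54
M_x E_{-4/3} f = 2x^4 - (19/2)x^3 + (203/12)x^2 - (697/54)x
Δ (M_x E_{-4/3}) f = 8x^3 - (33/2)x^2 + (40/3)x - 377/108
Δ f = 6x^2 + 3x + 11/4
E_{-4/3} Δ f = 6x^2 - 13x + 113/12
M_x E_{-4/3} Δ f = 6x^3 - 13x^2 + (113/12)x
[Δ, M_x E_{-4/3}] f = 2x^3 - (7/2)x^2 + (47/12)x - 377/108

the result is g(x) = 2x^3 - (7/2)x^2 + (47/12)x - 377/108


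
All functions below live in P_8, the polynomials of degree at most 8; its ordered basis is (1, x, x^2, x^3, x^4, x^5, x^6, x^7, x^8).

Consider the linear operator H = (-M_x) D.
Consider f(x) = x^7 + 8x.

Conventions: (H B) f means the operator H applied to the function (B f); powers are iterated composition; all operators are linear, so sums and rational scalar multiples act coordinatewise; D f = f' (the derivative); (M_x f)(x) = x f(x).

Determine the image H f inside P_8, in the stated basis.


D f = 7x^6 + 8
M_x D f = 7x^7 + 8x
(-M_x) D f = -7x^7 - 8x

the result is g(x) = -7x^7 - 8x


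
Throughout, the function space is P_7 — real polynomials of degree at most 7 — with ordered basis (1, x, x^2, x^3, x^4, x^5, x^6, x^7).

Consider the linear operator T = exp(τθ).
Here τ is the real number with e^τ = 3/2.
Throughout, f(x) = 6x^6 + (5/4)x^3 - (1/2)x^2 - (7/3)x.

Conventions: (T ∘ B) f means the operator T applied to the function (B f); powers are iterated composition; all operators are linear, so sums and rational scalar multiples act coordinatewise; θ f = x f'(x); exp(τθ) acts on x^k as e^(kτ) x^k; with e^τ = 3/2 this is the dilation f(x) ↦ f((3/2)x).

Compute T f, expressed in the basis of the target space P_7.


exp(τθ) x^k = e^(kτ) x^k; with e^τ = 3/2 this sends x^k to (3/2)^k x^k
x ↦ 3/2 x
x^2 ↦ 9/4 x^2
x^3 ↦ 27/8 x^3
x^6 ↦ 729/64 x^6
applying this coordinatewise to f: exp(τθ) f = (2187/32)x^6 + (135/32)x^3 - (9/8)x^2 - (7/2)x

the result is g(x) = (2187/32)x^6 + (135/32)x^3 - (9/8)x^2 - (7/2)x


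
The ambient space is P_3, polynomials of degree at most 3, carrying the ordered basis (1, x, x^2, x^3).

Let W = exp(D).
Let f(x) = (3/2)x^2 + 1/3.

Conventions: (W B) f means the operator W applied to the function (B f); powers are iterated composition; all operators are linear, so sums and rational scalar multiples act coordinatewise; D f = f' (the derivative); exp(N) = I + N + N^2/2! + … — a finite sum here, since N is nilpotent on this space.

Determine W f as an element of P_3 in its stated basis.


order-1 term: 3x
order-2 term: 3/2
the series for exp(D) f terminates at order 2
exp(D) f = (3/2)x^2 + 3x + 11/6

the image equals g(x) = (3/2)x^2 + 3x + 11/6


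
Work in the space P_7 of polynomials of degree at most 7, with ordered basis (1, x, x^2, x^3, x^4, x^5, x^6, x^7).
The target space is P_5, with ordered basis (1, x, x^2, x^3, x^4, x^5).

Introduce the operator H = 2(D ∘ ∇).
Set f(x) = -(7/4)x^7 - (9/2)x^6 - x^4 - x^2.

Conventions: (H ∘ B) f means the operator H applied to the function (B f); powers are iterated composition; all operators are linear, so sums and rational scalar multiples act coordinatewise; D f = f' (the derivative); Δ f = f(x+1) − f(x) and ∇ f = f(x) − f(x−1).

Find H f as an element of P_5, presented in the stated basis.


∇ f = -(49/4)x^6 + (39/4)x^5 + (25/4)x^4 - (131/4)x^3 + (147/4)x^2 - (83/4)x + 19/4
D ∇ f = -(147/2)x^5 + (195/4)x^4 + 25x^3 - (393/4)x^2 + (147/2)x - 83/4
(2(D ∘ ∇)) f = -147x^5 + (195/2)x^4 + 50x^3 - (393/2)x^2 + 147x - 83/2

the result is g(x) = -147x^5 + (195/2)x^4 + 50x^3 - (393/2)x^2 + 147x - 83/2


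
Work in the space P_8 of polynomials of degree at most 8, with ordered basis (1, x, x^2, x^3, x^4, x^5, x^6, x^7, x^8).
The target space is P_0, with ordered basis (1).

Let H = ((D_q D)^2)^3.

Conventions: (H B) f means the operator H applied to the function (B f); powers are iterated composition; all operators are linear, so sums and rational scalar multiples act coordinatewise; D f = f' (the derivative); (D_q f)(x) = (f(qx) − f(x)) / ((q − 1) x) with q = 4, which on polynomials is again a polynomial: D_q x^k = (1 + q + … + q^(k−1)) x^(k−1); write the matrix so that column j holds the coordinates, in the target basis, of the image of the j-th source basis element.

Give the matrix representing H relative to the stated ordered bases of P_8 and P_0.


the matrix is [[0, 0, 0, 0, 0, 0, 0, 0, 0]] (rows listed top to bottom)

image of 1: 0
image of x: 0
image of x^2: 0
image of x^3: 0
image of x^4: 0
image of x^5: 0
image of x^6: 0
image of x^7: 0
image of x^8: 0
each image's coordinates form column j of the matrix


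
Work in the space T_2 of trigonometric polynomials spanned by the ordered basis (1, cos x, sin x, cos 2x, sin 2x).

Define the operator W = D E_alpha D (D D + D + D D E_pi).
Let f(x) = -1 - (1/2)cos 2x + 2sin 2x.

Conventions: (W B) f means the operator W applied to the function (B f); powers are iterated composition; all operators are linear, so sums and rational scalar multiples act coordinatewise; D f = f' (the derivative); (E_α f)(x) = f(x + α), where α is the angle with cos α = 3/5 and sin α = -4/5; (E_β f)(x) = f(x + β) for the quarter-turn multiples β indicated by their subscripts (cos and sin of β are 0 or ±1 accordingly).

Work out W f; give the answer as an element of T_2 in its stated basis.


D f = 4cos 2x + sin 2x
D D f = 2cos 2x - 8sin 2x
D f = 4cos 2x + sin 2x
E_pi f = -1 - (1/2)cos 2x + 2sin 2x
D E_pi f = 4cos 2x + sin 2x
D D E_pi f = 2cos 2x - 8sin 2x
(D D + D + D D E_pi) f = 8cos 2x - 15sin 2x
D (D D + D + D D E_pi) f = -30cos 2x - 16sin 2x
E_alpha D (D D + D + D D E_pi) f = (594/25)cos 2x - (608/25)sin 2x
D E_alpha D (D D + D + D D E_pi) f = -(1216/25)cos 2x - (1188/25)sin 2x

the result is g(x) = -(1216/25)cos 2x - (1188/25)sin 2x


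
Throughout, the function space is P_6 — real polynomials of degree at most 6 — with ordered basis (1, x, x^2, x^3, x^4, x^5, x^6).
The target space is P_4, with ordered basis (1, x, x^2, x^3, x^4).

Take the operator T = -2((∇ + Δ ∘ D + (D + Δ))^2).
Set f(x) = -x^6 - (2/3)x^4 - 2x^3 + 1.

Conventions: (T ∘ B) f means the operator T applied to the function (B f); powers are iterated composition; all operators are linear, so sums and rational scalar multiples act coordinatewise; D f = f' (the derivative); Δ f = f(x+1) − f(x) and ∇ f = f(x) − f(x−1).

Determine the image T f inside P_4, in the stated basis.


∇ f = -6x^5 + 15x^4 - (68/3)x^3 + 13x^2 - (8/3)x - 1/3
D f = -6x^5 - (8/3)x^3 - 6x^2
Δ D f = -30x^4 - 60x^3 - 68x^2 - 50x - 44/3
D f = -6x^5 - (8/3)x^3 - 6x^2
Δ f = -6x^5 - 15x^4 - (68/3)x^3 - 25x^2 - (44/3)x - 11/3
(D + Δ) f = -12x^5 - 15x^4 - (76/3)x^3 - 31x^2 - (44/3)x - 11/3
(∇ + Δ ∘ D + (D + Δ)) f = -18x^5 - 30x^4 - 108x^3 - 86x^2 - (202/3)x - 56/3
∇ (∇ + Δ ∘ D + (D + Δ)) f = -90x^4 + 60x^3 - 324x^2 + 122x - 232/3
D (∇ + Δ ∘ D + (D + Δ)) f = -90x^4 - 120x^3 - 324x^2 - 172x - 202/3
Δ D (∇ + Δ ∘ D + (D + Δ)) f = -360x^3 - 900x^2 - 1368x - 706
D (∇ + Δ ∘ D + (D + Δ)) f = -90x^4 - 120x^3 - 324x^2 - 172x - 202/3
Δ (∇ + Δ ∘ D + (D + Δ)) f = -90x^4 - 300x^3 - 684x^2 - 706x - 928/3
(D + Δ) (∇ + Δ ∘ D + (D + Δ)) f = -180x^4 - 420x^3 - 1008x^2 - 878x - 1130/3
(∇ + Δ ∘ D + (D + Δ)) (∇ + Δ ∘ D + (D + Δ)) f = -270x^4 - 720x^3 - 2232x^2 - 2124x - 1160
(-2((∇ + Δ ∘ D + (D + Δ))^2)) f = 540x^4 + 1440x^3 + 4464x^2 + 4248x + 2320

the result is g(x) = 540x^4 + 1440x^3 + 4464x^2 + 4248x + 2320


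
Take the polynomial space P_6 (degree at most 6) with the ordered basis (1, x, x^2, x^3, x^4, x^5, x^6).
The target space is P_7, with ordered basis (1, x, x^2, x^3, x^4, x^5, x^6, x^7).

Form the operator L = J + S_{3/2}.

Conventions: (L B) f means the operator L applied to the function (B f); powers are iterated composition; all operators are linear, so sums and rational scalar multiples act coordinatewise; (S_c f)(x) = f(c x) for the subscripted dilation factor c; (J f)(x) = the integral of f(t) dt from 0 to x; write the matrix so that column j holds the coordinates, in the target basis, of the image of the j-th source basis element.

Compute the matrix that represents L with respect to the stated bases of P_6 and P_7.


image of 1: x + 1
image of x: (1/2)x^2 + (3/2)x
image of x^2: (1/3)x^3 + (9/4)x^2
image of x^3: (1/4)x^4 + (27/8)x^3
image of x^4: (1/5)x^5 + (81/16)x^4
image of x^5: (1/6)x^6 + (243/32)x^5
image of x^6: (1/7)x^7 + (729/64)x^6
each image's coordinates form column j of the matrix

the matrix is [[1, 0, 0, 0, 0, 0, 0]; [1, 3/2, 0, 0, 0, 0, 0]; [0, 1/2, 9/4, 0, 0, 0, 0]; [0, 0, 1/3, 27/8, 0, 0, 0]; [0, 0, 0, 1/4, 81/16, 0, 0]; [0, 0, 0, 0, 1/5, 243/32, 0]; [0, 0, 0, 0, 0, 1/6, 729/64]; [0, 0, 0, 0, 0, 0, 1/7]] (rows listed top to bottom)


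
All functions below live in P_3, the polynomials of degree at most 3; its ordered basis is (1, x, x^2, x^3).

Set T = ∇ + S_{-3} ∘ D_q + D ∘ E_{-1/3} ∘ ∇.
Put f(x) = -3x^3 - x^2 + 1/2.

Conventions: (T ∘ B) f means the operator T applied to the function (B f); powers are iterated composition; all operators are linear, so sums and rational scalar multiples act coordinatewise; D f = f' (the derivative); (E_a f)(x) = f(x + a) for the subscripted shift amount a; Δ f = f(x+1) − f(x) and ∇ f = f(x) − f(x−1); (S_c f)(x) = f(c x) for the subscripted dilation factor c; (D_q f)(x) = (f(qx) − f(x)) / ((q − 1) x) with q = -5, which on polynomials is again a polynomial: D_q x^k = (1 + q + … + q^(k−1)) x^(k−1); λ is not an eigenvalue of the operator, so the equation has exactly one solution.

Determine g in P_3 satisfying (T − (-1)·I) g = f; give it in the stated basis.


g(x) = -3x^3 + 575x^2 - 8041x + 30991/2

write g with unknown coordinates in the stated basis and equate coefficients in (T − (-1)·I) g = f
solving from the highest basis element down gives g = -3x^3 + 575x^2 - 8041x + 30991/2
check: T g = -576x^2 + 8041x - 15495
so T g − (-1)·g = -3x^3 - x^2 + 1/2 = f ✓


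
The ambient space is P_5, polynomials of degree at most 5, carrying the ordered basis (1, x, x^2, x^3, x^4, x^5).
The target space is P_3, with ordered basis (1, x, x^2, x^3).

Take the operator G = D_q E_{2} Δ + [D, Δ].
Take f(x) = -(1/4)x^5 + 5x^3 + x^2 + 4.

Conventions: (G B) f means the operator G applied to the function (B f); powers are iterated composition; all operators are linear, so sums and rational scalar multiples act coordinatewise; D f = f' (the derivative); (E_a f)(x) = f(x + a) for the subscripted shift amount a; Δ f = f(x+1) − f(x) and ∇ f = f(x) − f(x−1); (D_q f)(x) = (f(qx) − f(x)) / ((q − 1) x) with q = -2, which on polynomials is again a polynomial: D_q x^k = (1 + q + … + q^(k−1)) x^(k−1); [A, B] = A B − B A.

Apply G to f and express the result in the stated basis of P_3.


Δ f = -(5/4)x^4 - (5/2)x^3 + (25/2)x^2 + (63/4)x + 23/4
E_{2} Δ f = -(5/4)x^4 - (25/2)x^3 - (65/2)x^2 - (17/4)x + 189/4
D_q E_{2} Δ f = (25/4)x^3 - (75/2)x^2 + (65/2)x - 17/4
Δ f = -(5/4)x^4 - (5/2)x^3 + (25/2)x^2 + (63/4)x + 23/4
D Δ f = -5x^3 - (15/2)x^2 + 25x + 63/4
D f = -(5/4)x^4 + 15x^2 + 2x
Δ D f = -5x^3 - (15/2)x^2 + 25x + 63/4
[D, Δ] f = 0
(D_q E_{2} Δ + [D, Δ]) f = (25/4)x^3 - (75/2)x^2 + (65/2)x - 17/4

the image equals g(x) = (25/4)x^3 - (75/2)x^2 + (65/2)x - 17/4


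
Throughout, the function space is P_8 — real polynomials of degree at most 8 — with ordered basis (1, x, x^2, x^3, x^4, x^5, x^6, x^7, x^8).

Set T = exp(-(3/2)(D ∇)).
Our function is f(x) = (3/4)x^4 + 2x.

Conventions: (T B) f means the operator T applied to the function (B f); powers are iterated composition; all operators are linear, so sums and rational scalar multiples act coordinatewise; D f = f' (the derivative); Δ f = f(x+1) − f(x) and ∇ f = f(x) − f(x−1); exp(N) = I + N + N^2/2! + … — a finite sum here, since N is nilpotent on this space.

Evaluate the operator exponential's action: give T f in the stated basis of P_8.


order-1 term: -(27/2)x^2 + (27/2)x - 9/2
order-2 term: 81/4
the series for exp(-(3/2)(D ∇)) f terminates at order 2
exp(-(3/2)(D ∇)) f = (3/4)x^4 - (27/2)x^2 + (31/2)x + 63/4

g(x) = (3/4)x^4 - (27/2)x^2 + (31/2)x + 63/4


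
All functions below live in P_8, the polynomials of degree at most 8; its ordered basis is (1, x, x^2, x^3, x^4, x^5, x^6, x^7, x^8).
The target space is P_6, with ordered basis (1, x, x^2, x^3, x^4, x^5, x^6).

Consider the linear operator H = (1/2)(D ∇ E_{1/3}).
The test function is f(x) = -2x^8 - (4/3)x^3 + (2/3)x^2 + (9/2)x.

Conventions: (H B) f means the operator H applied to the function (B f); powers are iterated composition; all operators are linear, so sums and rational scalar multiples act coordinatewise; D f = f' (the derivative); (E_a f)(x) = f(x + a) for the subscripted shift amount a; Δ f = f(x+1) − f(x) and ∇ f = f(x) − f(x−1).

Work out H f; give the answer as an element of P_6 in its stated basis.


E_{1/3} f = -2x^8 - (16/3)x^7 - (56/9)x^6 - (112/27)x^5 - (140/81)x^4 - (436/243)x^3 - (542/729)x^2 + (19651/4374)x + 20003/13122
∇ E_{1/3} f = -16x^7 + (56/3)x^6 - (112/3)x^5 + (700/27)x^4 - (1232/81)x^3 + (68/81)x^2 + (1256/729)x + 17107/4374
D ∇ E_{1/3} f = -112x^6 + 112x^5 - (560/3)x^4 + (2800/27)x^3 - (1232/27)x^2 + (136/81)x + 1256/729
((1/2)(D ∇ E_{1/3})) f = -56x^6 + 56x^5 - (280/3)x^4 + (1400/27)x^3 - (616/27)x^2 + (68/81)x + 628/729

the result is g(x) = -56x^6 + 56x^5 - (280/3)x^4 + (1400/27)x^3 - (616/27)x^2 + (68/81)x + 628/729


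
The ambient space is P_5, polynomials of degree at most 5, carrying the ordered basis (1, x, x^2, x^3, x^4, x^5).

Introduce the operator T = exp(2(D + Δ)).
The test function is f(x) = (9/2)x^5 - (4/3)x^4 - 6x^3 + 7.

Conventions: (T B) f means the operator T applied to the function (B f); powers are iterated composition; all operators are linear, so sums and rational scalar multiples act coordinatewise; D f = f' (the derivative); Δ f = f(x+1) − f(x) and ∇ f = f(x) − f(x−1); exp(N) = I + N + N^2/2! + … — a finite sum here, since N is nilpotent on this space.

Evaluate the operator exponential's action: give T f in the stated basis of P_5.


order-1 term: 90x^4 + (206/3)x^3 + 2x^2 - (5/3)x - 17/3
order-2 term: 720x^3 + 952x^2 + 574x + 472/3
order-3 term: 2880x^2 + (11936/3)x + 1880
order-4 term: 5760x + 16256/3
order-5 term: 4608
the series for exp(2(D + Δ)) f terminates at order 5
exp(2(D + Δ)) f = (9/2)x^5 + (266/3)x^4 + (2348/3)x^3 + 3834x^2 + 10311x + 36196/3

the result is g(x) = (9/2)x^5 + (266/3)x^4 + (2348/3)x^3 + 3834x^2 + 10311x + 36196/3


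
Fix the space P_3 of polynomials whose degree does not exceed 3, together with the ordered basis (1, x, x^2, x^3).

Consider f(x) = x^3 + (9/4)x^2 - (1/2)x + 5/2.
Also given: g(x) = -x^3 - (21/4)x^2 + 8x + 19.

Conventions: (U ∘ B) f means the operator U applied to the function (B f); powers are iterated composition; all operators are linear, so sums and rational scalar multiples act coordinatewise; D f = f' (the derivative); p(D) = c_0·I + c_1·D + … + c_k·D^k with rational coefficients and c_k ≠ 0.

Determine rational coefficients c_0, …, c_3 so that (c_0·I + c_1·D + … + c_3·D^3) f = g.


D^0 f = x^3 + (9/4)x^2 - (1/2)x + 5/2
D^1 f = 3x^2 + (9/2)x - 1/2
D^2 f = 6x + 9/2
D^3 f = 6
matching coefficients of g against c_0 f + c_1 Df + … from the top degree down determines the c_i
solution: c_0 = -1, c_1 = -1, c_2 = 2, c_3 = 2

c_0 = -1, c_1 = -1, c_2 = 2, c_3 = 2


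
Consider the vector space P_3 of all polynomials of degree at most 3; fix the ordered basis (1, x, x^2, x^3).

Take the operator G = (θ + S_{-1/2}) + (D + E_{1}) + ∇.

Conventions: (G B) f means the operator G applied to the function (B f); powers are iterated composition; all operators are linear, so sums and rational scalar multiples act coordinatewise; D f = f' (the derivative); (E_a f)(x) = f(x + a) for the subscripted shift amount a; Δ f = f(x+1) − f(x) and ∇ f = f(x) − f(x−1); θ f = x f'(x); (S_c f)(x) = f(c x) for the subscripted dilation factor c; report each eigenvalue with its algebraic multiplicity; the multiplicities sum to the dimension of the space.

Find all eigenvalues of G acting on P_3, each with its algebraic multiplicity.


λ = 3/2 (multiplicity 1), λ = 2 (multiplicity 1), λ = 13/4 (multiplicity 1), λ = 31/8 (multiplicity 1)

image of 1: 2
image of x: (3/2)x + 3
image of x^2: (13/4)x^2 + 6x
image of x^3: (31/8)x^3 + 9x^2 + 2
the matrix is upper triangular; its diagonal is (2, 3/2, 13/4, 31/8)
for a triangular matrix the eigenvalues are the diagonal entries, with algebraic multiplicity their repetition count


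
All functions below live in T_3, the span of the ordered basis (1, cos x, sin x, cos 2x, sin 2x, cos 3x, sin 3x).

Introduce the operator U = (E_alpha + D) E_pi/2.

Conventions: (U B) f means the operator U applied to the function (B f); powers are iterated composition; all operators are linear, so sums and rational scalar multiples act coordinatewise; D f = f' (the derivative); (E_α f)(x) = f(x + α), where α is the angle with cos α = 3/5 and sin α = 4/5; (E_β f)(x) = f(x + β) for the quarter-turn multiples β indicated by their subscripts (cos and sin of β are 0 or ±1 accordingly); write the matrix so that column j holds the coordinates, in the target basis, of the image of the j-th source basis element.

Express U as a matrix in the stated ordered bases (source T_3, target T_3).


the matrix is [[1, 0, 0, 0, 0, 0, 0]; [0, -9/5, 3/5, 0, 0, 0, 0]; [0, -3/5, -9/5, 0, 0, 0, 0]; [0, 0, 0, 7/25, -74/25, 0, 0]; [0, 0, 0, 74/25, 7/25, 0, 0]; [0, 0, 0, 0, 0, 419/125, 117/125]; [0, 0, 0, 0, 0, -117/125, 419/125]] (rows listed top to bottom)

image of 1: 1
image of cos x: -(9/5)cos x - (3/5)sin x
image of sin x: (3/5)cos x - (9/5)sin x
image of cos 2x: (7/25)cos 2x + (74/25)sin 2x
image of sin 2x: -(74/25)cos 2x + (7/25)sin 2x
image of cos 3x: (419/125)cos 3x - (117/125)sin 3x
image of sin 3x: (117/125)cos 3x + (419/125)sin 3x
each image's coordinates form column j of the matrix


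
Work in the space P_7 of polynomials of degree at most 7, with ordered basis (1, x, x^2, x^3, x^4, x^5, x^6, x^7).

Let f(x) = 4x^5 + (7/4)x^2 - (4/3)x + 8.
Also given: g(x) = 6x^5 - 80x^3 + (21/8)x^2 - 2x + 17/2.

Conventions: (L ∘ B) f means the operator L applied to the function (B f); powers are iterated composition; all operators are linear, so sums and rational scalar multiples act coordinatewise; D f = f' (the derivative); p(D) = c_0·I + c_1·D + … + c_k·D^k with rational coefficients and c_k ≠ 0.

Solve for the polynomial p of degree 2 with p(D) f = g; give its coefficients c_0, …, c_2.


p(D) = (3/2)·I − D^2, i.e. c_0 = 3/2, c_1 = 0, c_2 = -1

D^0 f = 4x^5 + (7/4)x^2 - (4/3)x + 8
D^1 f = 20x^4 + (7/2)x - 4/3
D^2 f = 80x^3 + 7/2
matching coefficients of g against c_0 f + c_1 Df + … from the top degree down determines the c_i
solution: c_0 = 3/2, c_1 = 0, c_2 = -1


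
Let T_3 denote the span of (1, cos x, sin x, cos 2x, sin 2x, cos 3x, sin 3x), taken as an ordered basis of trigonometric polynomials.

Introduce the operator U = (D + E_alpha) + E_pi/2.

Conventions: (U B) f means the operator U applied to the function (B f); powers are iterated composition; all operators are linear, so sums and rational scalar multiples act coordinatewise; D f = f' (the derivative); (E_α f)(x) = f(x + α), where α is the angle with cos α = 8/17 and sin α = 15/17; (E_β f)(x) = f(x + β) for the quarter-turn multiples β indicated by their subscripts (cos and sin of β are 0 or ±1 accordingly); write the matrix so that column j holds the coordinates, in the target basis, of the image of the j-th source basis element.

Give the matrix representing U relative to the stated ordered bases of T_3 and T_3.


the matrix is [[2, 0, 0, 0, 0, 0, 0]; [0, 8/17, 49/17, 0, 0, 0, 0]; [0, -49/17, 8/17, 0, 0, 0, 0]; [0, 0, 0, -450/289, 818/289, 0, 0]; [0, 0, 0, -818/289, -450/289, 0, 0]; [0, 0, 0, 0, 0, -4888/4913, 9331/4913]; [0, 0, 0, 0, 0, -9331/4913, -4888/4913]] (rows listed top to bottom)

image of 1: 2
image of cos x: (8/17)cos x - (49/17)sin x
image of sin x: (49/17)cos x + (8/17)sin x
image of cos 2x: -(450/289)cos 2x - (818/289)sin 2x
image of sin 2x: (818/289)cos 2x - (450/289)sin 2x
image of cos 3x: -(4888/4913)cos 3x - (9331/4913)sin 3x
image of sin 3x: (9331/4913)cos 3x - (4888/4913)sin 3x
each image's coordinates form column j of the matrix


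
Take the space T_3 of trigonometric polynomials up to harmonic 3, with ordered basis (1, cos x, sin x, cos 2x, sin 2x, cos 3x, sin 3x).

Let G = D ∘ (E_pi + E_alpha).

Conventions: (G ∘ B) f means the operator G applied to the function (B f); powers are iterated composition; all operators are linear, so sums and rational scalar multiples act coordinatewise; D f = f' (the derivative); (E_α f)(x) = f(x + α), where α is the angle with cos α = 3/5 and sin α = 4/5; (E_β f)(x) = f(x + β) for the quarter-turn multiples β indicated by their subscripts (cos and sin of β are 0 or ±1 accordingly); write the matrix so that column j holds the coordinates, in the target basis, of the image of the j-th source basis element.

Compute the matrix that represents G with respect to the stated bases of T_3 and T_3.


image of 1: 0
image of cos x: -(4/5)cos x + (2/5)sin x
image of sin x: -(2/5)cos x - (4/5)sin x
image of cos 2x: -(48/25)cos 2x - (36/25)sin 2x
image of sin 2x: (36/25)cos 2x - (48/25)sin 2x
image of cos 3x: -(132/125)cos 3x + (726/125)sin 3x
image of sin 3x: -(726/125)cos 3x - (132/125)sin 3x
each image's coordinates form column j of the matrix

the matrix is [[0, 0, 0, 0, 0, 0, 0]; [0, -4/5, -2/5, 0, 0, 0, 0]; [0, 2/5, -4/5, 0, 0, 0, 0]; [0, 0, 0, -48/25, 36/25, 0, 0]; [0, 0, 0, -36/25, -48/25, 0, 0]; [0, 0, 0, 0, 0, -132/125, -726/125]; [0, 0, 0, 0, 0, 726/125, -132/125]] (rows listed top to bottom)


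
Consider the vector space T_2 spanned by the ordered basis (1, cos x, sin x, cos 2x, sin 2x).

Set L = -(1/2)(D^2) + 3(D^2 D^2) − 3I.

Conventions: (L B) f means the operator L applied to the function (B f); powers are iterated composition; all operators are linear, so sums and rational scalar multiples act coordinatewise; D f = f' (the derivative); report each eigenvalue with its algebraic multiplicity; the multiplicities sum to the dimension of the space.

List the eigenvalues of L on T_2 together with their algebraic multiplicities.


λ = -3 (multiplicity 1), λ = 1/2 (multiplicity 2), λ = 47 (multiplicity 2)

image of 1: -3
image of cos x: (1/2)cos x
image of sin x: (1/2)sin x
image of cos 2x: 47cos 2x
image of sin 2x: 47sin 2x
the matrix is diagonal; its diagonal is (-3, 1/2, 1/2, 47, 47)
for a triangular matrix the eigenvalues are the diagonal entries, with algebraic multiplicity their repetition count


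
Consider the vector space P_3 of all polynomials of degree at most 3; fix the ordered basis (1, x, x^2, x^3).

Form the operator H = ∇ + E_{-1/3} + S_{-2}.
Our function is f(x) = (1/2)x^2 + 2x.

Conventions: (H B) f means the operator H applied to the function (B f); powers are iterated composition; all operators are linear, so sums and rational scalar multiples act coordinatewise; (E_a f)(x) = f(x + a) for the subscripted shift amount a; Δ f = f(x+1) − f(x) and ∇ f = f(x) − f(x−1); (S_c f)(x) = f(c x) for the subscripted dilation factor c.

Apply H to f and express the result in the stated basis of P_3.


∇ f = x + 3/2
E_{-1/3} f = (1/2)x^2 + (5/3)x - 11/18
S_{-2} f = 2x^2 - 4x
(∇ + E_{-1/3} + S_{-2}) f = (5/2)x^2 - (4/3)x + 8/9

the image equals g(x) = (5/2)x^2 - (4/3)x + 8/9


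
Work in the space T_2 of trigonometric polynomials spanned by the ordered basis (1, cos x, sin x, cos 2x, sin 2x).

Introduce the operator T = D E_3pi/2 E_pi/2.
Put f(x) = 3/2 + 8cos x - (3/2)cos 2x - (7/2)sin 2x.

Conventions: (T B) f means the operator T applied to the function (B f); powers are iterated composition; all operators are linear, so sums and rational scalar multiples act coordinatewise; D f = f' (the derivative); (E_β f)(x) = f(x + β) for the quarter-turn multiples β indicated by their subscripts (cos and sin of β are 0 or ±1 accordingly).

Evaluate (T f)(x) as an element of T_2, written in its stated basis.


the image equals g(x) = -8sin x - 7cos 2x + 3sin 2x

E_pi/2 f = 3/2 - 8sin x + (3/2)cos 2x + (7/2)sin 2x
E_3pi/2 E_pi/2 f = 3/2 + 8cos x - (3/2)cos 2x - (7/2)sin 2x
D E_3pi/2 E_pi/2 f = -8sin x - 7cos 2x + 3sin 2x


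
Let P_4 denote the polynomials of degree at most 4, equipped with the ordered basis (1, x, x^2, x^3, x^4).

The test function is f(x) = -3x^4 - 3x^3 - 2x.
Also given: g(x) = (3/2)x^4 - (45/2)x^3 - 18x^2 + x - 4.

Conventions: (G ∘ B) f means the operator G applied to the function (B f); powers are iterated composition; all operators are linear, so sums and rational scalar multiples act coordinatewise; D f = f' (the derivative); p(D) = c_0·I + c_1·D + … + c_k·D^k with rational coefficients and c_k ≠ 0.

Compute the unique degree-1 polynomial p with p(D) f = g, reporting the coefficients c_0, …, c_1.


p(D) = -(1/2)·I + 2·D, i.e. c_0 = -1/2, c_1 = 2

D^0 f = -3x^4 - 3x^3 - 2x
D^1 f = -12x^3 - 9x^2 - 2
matching coefficients of g against c_0 f + c_1 Df + … from the top degree down determines the c_i
solution: c_0 = -1/2, c_1 = 2


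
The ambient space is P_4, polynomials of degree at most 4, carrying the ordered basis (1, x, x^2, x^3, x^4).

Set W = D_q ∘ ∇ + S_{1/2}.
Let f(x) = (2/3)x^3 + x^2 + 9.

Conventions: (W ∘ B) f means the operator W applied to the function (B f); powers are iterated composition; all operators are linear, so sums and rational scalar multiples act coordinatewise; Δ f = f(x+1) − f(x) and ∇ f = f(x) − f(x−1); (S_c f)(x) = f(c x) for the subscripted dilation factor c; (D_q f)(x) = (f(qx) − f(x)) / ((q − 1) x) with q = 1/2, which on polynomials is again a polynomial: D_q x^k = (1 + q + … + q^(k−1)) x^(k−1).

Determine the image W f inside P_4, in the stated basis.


∇ f = 2x^2 - 1/3
D_q ∇ f = 3x
S_{1/2} f = (1/12)x^3 + (1/4)x^2 + 9
(D_q ∘ ∇ + S_{1/2}) f = (1/12)x^3 + (1/4)x^2 + 3x + 9

g(x) = (1/12)x^3 + (1/4)x^2 + 3x + 9


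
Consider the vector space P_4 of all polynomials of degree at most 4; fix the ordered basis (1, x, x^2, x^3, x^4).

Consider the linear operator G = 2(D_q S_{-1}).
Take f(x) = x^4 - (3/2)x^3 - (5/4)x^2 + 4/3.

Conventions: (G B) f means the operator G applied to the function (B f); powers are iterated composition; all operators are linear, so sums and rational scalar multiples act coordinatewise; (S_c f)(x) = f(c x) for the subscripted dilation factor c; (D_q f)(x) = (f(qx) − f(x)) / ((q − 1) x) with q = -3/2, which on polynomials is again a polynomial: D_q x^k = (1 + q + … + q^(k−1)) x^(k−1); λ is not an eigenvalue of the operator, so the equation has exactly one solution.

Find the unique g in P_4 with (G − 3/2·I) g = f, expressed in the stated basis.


write g with unknown coordinates in the stated basis and equate coefficients in (G − 3/2·I) g = f
solving from the highest basis element down gives g = -(2/3)x^4 + (22/9)x^3 - (263/54)x^2 + (263/81)x - 1268/243
check: G g = (13/6)x^3 - (77/9)x^2 + (263/54)x - 526/81
so G g − 3/2·g = x^4 - (3/2)x^3 - (5/4)x^2 + 4/3 = f ✓

the image equals g(x) = -(2/3)x^4 + (22/9)x^3 - (263/54)x^2 + (263/81)x - 1268/243


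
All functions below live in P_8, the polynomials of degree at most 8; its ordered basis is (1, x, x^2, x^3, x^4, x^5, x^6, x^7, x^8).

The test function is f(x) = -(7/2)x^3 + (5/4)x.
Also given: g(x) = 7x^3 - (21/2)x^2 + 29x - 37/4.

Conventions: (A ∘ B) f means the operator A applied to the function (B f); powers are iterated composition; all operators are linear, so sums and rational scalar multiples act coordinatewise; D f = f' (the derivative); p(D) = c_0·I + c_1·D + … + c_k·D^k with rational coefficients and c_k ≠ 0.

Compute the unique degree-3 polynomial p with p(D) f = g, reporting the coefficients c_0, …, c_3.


p(D) = -2·I + D − (3/2)·D^2 + (1/2)·D^3, i.e. c_0 = -2, c_1 = 1, c_2 = -3/2, c_3 = 1/2

D^0 f = -(7/2)x^3 + (5/4)x
D^1 f = -(21/2)x^2 + 5/4
D^2 f = -21x
D^3 f = -21
matching coefficients of g against c_0 f + c_1 Df + … from the top degree down determines the c_i
solution: c_0 = -2, c_1 = 1, c_2 = -3/2, c_3 = 1/2


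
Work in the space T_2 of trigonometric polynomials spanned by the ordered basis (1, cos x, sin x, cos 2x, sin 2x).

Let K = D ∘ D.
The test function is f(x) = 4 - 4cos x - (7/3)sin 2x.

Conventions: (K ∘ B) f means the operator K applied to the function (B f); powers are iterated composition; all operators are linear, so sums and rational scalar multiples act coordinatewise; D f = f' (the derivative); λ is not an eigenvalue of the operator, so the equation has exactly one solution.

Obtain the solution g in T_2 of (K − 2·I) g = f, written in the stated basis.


the result is g(x) = -2 + (4/3)cos x + (7/18)sin 2x

write g with unknown coordinates in the stated basis and equate coefficients in (K − 2·I) g = f
solving from the highest basis element down gives g = -2 + (4/3)cos x + (7/18)sin 2x
check: K g = -(4/3)cos x - (14/9)sin 2x
so K g − 2·g = 4 - 4cos x - (7/3)sin 2x = f ✓


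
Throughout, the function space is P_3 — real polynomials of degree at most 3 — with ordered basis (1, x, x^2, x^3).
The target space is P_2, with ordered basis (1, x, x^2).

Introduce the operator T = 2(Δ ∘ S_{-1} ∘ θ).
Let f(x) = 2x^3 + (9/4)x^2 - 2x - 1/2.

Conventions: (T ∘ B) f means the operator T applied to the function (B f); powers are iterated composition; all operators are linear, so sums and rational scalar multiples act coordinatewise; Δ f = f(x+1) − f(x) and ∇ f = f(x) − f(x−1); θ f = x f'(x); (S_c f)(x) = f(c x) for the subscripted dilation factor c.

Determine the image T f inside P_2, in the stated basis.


θ f = 6x^3 + (9/2)x^2 - 2x
S_{-1} θ f = -6x^3 + (9/2)x^2 + 2x
Δ S_{-1} θ f = -18x^2 - 9x + 1/2
(2(Δ ∘ S_{-1} ∘ θ)) f = -36x^2 - 18x + 1

g(x) = -36x^2 - 18x + 1


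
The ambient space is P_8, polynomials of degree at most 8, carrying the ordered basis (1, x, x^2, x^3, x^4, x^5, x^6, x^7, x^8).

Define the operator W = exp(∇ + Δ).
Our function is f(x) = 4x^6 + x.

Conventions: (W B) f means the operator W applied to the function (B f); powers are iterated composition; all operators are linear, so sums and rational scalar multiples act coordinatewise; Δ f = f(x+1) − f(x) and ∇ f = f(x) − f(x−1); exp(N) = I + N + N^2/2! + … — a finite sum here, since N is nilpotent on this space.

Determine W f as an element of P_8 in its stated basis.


the result is g(x) = 4x^6 + 48x^5 + 240x^4 + 800x^3 + 1920x^2 + 2737x + 1794

order-1 term: 48x^5 + 160x^3 + 48x + 2
order-2 term: 240x^4 + 960x^2 + 256
order-3 term: 640x^3 + 1920x
order-4 term: 960x^2 + 1280
order-5 term: 768x
order-6 term: 256
the series for exp(∇ + Δ) f terminates at order 6
exp(∇ + Δ) f = 4x^6 + 48x^5 + 240x^4 + 800x^3 + 1920x^2 + 2737x + 1794


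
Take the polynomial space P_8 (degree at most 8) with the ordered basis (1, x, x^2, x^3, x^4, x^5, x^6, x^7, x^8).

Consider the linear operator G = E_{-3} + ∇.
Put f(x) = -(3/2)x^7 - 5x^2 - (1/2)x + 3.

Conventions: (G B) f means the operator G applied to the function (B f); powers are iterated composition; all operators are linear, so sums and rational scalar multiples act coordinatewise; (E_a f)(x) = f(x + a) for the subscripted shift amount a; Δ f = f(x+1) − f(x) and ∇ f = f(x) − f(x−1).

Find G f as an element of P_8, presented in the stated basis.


g(x) = -(3/2)x^7 + 21x^6 - 252x^5 + 1365x^4 - 4200x^3 + 7618x^2 - (15249/2)x + 3243

E_{-3} f = -(3/2)x^7 + (63/2)x^6 - (567/2)x^5 + (2835/2)x^4 - (8505/2)x^3 + (15299/2)x^2 - 7625x + 3240
∇ f = -(21/2)x^6 + (63/2)x^5 - (105/2)x^4 + (105/2)x^3 - (63/2)x^2 + (1/2)x + 3
(E_{-3} + ∇) f = -(3/2)x^7 + 21x^6 - 252x^5 + 1365x^4 - 4200x^3 + 7618x^2 - (15249/2)x + 3243


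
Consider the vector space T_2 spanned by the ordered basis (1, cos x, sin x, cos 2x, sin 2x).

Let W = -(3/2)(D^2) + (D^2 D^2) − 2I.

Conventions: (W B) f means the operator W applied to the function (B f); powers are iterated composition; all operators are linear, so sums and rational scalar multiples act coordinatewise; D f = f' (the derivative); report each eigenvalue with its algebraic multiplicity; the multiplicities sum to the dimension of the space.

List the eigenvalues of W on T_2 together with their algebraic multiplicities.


λ = -2 (multiplicity 1), λ = 1/2 (multiplicity 2), λ = 20 (multiplicity 2)

image of 1: -2
image of cos x: (1/2)cos x
image of sin x: (1/2)sin x
image of cos 2x: 20cos 2x
image of sin 2x: 20sin 2x
the matrix is diagonal; its diagonal is (-2, 1/2, 1/2, 20, 20)
for a triangular matrix the eigenvalues are the diagonal entries, with algebraic multiplicity their repetition count


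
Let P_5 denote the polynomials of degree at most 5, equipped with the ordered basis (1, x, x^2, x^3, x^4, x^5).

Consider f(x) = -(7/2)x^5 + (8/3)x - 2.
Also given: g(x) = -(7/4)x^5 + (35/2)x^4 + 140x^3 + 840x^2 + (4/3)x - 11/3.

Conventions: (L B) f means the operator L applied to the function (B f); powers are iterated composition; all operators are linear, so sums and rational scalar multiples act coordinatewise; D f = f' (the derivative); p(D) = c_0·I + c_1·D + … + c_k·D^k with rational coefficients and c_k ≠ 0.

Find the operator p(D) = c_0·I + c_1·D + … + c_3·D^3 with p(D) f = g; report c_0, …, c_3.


D^0 f = -(7/2)x^5 + (8/3)x - 2
D^1 f = -(35/2)x^4 + 8/3
D^2 f = -70x^3
D^3 f = -210x^2
matching coefficients of g against c_0 f + c_1 Df + … from the top degree down determines the c_i
solution: c_0 = 1/2, c_1 = -1, c_2 = -2, c_3 = -4

c_0 = 1/2, c_1 = -1, c_2 = -2, c_3 = -4


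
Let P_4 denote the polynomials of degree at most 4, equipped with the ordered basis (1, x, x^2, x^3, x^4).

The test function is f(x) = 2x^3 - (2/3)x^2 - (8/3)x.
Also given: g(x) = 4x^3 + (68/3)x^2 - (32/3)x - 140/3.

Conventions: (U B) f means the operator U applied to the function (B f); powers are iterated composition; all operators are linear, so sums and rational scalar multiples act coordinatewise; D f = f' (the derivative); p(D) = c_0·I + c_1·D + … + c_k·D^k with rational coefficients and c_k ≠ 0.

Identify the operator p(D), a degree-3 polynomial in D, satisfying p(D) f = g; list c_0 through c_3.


D^0 f = 2x^3 - (2/3)x^2 - (8/3)x
D^1 f = 6x^2 - (4/3)x - 8/3
D^2 f = 12x - 4/3
D^3 f = 12
matching coefficients of g against c_0 f + c_1 Df + … from the top degree down determines the c_i
solution: c_0 = 2, c_1 = 4, c_2 = 0, c_3 = -3

p(D) = 2·I + 4·D − 3·D^3, i.e. c_0 = 2, c_1 = 4, c_2 = 0, c_3 = -3
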